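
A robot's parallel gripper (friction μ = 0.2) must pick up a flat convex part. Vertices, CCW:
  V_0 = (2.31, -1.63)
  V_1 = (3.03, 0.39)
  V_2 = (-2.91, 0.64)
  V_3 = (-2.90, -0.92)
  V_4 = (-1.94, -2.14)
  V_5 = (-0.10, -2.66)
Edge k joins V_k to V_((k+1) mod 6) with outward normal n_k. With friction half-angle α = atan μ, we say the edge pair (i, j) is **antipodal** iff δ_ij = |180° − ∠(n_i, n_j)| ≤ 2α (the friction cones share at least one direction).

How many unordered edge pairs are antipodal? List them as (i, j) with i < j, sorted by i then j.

α = atan 0.2 = 11.31°;  2α = 22.62°
n_0 = (+0.9420, -0.3357)
n_1 = (+0.0421, +0.9991)
n_2 = (-1.0000, -0.0064)
n_3 = (-0.7859, -0.6184)
n_4 = (-0.2720, -0.9623)
n_5 = (+0.3930, -0.9195)
  (0,1): δ = 72.79°  ·
  (0,2): δ = 19.99°  ✓
  (0,3): δ = 57.82°  ·
  (0,4): δ = 93.84°  ·
  (0,5): δ = 132.76°  ·
  (1,2): δ = 87.22°  ·
  (1,3): δ = 49.39°  ·
  (1,4): δ = 13.37°  ✓
  (1,5): δ = 25.55°  ·
  (2,3): δ = 142.17°  ·
  (2,4): δ = 106.15°  ·
  (2,5): δ = 67.23°  ·
  (3,4): δ = 143.98°  ·
  (3,5): δ = 105.06°  ·
  (4,5): δ = 141.08°  ·
antipodal pairs: 2

count = 2; pairs: (0,2), (1,4)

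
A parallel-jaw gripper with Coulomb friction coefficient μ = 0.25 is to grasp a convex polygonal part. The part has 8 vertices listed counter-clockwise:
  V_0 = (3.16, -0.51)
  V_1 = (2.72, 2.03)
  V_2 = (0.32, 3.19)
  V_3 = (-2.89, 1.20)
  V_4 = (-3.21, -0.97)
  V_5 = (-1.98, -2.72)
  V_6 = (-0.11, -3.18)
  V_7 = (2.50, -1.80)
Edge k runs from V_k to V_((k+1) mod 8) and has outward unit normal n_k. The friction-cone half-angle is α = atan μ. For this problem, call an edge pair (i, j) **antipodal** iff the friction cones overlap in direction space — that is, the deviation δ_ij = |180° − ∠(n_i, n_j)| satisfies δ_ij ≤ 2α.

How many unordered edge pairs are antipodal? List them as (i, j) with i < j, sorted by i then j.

count = 5; pairs: (0,3), (0,4), (1,5), (2,6), (3,7)

α = atan 0.25 = 14.04°;  2α = 28.07°
n_0 = (+0.9853, +0.1707)
n_1 = (+0.4352, +0.9003)
n_2 = (-0.5269, +0.8499)
n_3 = (-0.9893, +0.1459)
n_4 = (-0.8181, -0.5750)
n_5 = (-0.2389, -0.9711)
n_6 = (+0.4674, -0.8840)
n_7 = (+0.8902, -0.4555)
  (0,1): δ = 125.62°  ·
  (0,2): δ = 68.03°  ·
  (0,3): δ = 18.22°  ✓
  (0,4): δ = 25.27°  ✓
  (0,5): δ = 66.35°  ·
  (0,6): δ = 108.04°  ·
  (0,7): δ = 143.08°  ·
  (1,2): δ = 122.41°  ·
  (1,3): δ = 72.59°  ·
  (1,4): δ = 29.10°  ·
  (1,5): δ = 11.98°  ✓
  (1,6): δ = 53.66°  ·
  (1,7): δ = 88.70°  ·
  (2,3): δ = 130.19°  ·
  (2,4): δ = 86.69°  ·
  (2,5): δ = 45.62°  ·
  (2,6): δ = 3.93°  ✓
  (2,7): δ = 31.11°  ·
  (3,4): δ = 136.51°  ·
  (3,5): δ = 95.43°  ·
  (3,6): δ = 53.74°  ·
  (3,7): δ = 18.71°  ✓
  (4,5): δ = 138.92°  ·
  (4,6): δ = 97.23°  ·
  (4,7): δ = 62.20°  ·
  (5,6): δ = 138.31°  ·
  (5,7): δ = 103.28°  ·
  (6,7): δ = 144.96°  ·
antipodal pairs: 5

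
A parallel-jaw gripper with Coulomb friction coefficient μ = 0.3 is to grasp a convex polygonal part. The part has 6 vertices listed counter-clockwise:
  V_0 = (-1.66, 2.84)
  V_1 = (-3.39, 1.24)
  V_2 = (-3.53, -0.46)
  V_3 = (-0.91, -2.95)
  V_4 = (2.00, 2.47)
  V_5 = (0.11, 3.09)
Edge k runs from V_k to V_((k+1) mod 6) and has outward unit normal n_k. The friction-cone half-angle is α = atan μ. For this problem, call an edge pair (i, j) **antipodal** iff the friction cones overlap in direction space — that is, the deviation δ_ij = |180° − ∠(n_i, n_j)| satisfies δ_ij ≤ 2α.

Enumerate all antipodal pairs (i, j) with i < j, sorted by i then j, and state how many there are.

count = 3; pairs: (0,3), (1,3), (2,4)

α = atan 0.3 = 16.70°;  2α = 33.40°
n_0 = (-0.6790, +0.7342)
n_1 = (-0.9966, +0.0821)
n_2 = (-0.6889, -0.7249)
n_3 = (+0.8810, -0.4730)
n_4 = (+0.3117, +0.9502)
n_5 = (-0.1399, +0.9902)
  (0,1): δ = 137.47°  ·
  (0,2): δ = 86.31°  ·
  (0,3): δ = 19.00°  ✓
  (0,4): δ = 119.07°  ·
  (0,5): δ = 145.28°  ·
  (1,2): δ = 128.83°  ·
  (1,3): δ = 23.52°  ✓
  (1,4): δ = 76.55°  ·
  (1,5): δ = 102.75°  ·
  (2,3): δ = 74.69°  ·
  (2,4): δ = 25.38°  ✓
  (2,5): δ = 51.58°  ·
  (3,4): δ = 79.93°  ·
  (3,5): δ = 53.73°  ·
  (4,5): δ = 153.80°  ·
antipodal pairs: 3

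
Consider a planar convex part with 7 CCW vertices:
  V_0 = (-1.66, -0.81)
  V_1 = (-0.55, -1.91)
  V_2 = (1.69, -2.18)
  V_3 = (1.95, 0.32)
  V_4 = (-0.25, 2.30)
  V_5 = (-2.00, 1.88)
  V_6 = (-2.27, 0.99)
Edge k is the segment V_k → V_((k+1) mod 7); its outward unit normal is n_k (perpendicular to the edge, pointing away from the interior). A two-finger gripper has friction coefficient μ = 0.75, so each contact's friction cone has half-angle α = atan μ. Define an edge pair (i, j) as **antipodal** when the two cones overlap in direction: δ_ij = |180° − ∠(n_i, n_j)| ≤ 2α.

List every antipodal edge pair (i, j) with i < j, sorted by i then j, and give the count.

count = 10; pairs: (0,2), (0,3), (0,4), (1,3), (1,4), (2,4), (2,5), (2,6), (3,5), (3,6)

α = atan 0.75 = 36.87°;  2α = 73.74°
n_0 = (-0.7039, -0.7103)
n_1 = (-0.1197, -0.9928)
n_2 = (+0.9946, -0.1034)
n_3 = (+0.6690, +0.7433)
n_4 = (-0.2334, +0.9724)
n_5 = (-0.9569, +0.2903)
n_6 = (-0.9471, -0.3210)
  (0,1): δ = 142.13°  ·
  (0,2): δ = 51.20°  ✓
  (0,3): δ = 2.75°  ✓
  (0,4): δ = 58.24°  ✓
  (0,5): δ = 117.86°  ·
  (0,6): δ = 153.46°  ·
  (1,2): δ = 89.06°  ·
  (1,3): δ = 35.11°  ✓
  (1,4): δ = 20.37°  ✓
  (1,5): δ = 80.00°  ·
  (1,6): δ = 115.59°  ·
  (2,3): δ = 126.05°  ·
  (2,4): δ = 70.57°  ✓
  (2,5): δ = 10.94°  ✓
  (2,6): δ = 24.66°  ✓
  (3,4): δ = 124.52°  ·
  (3,5): δ = 64.89°  ✓
  (3,6): δ = 29.29°  ✓
  (4,5): δ = 120.37°  ·
  (4,6): δ = 84.77°  ·
  (5,6): δ = 144.40°  ·
antipodal pairs: 10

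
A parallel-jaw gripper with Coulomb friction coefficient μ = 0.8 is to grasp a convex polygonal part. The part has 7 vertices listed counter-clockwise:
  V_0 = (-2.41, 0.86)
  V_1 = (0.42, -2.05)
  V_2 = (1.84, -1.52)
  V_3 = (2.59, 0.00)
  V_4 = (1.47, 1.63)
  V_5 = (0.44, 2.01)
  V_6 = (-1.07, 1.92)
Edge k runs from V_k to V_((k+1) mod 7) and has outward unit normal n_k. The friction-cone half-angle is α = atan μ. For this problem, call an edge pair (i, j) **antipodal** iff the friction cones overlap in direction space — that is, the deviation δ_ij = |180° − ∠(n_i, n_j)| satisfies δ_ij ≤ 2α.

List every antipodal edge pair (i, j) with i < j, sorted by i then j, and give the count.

count = 10; pairs: (0,2), (0,3), (0,4), (0,5), (1,3), (1,4), (1,5), (1,6), (2,5), (2,6)

α = atan 0.8 = 38.66°;  2α = 77.32°
n_0 = (-0.7169, -0.6972)
n_1 = (+0.3497, -0.9369)
n_2 = (+0.8968, -0.4425)
n_3 = (+0.8242, +0.5663)
n_4 = (+0.3461, +0.9382)
n_5 = (-0.0595, +0.9982)
n_6 = (-0.6204, +0.7843)
  (0,1): δ = 113.73°  ·
  (0,2): δ = 70.46°  ✓
  (0,3): δ = 9.71°  ✓
  (0,4): δ = 25.55°  ✓
  (0,5): δ = 49.21°  ✓
  (0,6): δ = 84.14°  ·
  (1,2): δ = 136.73°  ·
  (1,3): δ = 75.97°  ✓
  (1,4): δ = 40.72°  ✓
  (1,5): δ = 17.06°  ✓
  (1,6): δ = 17.88°  ✓
  (2,3): δ = 119.24°  ·
  (2,4): δ = 83.99°  ·
  (2,5): δ = 60.33°  ✓
  (2,6): δ = 25.39°  ✓
  (3,4): δ = 144.74°  ·
  (3,5): δ = 121.08°  ·
  (3,6): δ = 86.15°  ·
  (4,5): δ = 156.34°  ·
  (4,6): δ = 121.40°  ·
  (5,6): δ = 145.07°  ·
antipodal pairs: 10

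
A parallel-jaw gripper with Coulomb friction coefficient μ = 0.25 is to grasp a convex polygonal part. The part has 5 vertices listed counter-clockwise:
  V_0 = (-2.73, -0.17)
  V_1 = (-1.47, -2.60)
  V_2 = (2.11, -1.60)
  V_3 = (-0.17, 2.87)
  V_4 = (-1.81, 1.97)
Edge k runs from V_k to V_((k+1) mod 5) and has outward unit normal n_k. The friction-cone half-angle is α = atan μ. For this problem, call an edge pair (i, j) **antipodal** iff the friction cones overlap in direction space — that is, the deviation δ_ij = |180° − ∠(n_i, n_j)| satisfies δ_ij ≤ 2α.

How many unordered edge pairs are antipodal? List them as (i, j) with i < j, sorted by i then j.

count = 2; pairs: (0,2), (1,3)

α = atan 0.25 = 14.04°;  2α = 28.07°
n_0 = (-0.8878, -0.4603)
n_1 = (+0.2690, -0.9631)
n_2 = (+0.8908, +0.4544)
n_3 = (-0.4811, +0.8767)
n_4 = (-0.9187, +0.3950)
  (0,1): δ = 101.80°  ·
  (0,2): δ = 0.38°  ✓
  (0,3): δ = 91.35°  ·
  (0,4): δ = 129.33°  ·
  (1,2): δ = 78.58°  ·
  (1,3): δ = 13.15°  ✓
  (1,4): δ = 51.13°  ·
  (2,3): δ = 88.27°  ·
  (2,4): δ = 50.29°  ·
  (3,4): δ = 142.02°  ·
antipodal pairs: 2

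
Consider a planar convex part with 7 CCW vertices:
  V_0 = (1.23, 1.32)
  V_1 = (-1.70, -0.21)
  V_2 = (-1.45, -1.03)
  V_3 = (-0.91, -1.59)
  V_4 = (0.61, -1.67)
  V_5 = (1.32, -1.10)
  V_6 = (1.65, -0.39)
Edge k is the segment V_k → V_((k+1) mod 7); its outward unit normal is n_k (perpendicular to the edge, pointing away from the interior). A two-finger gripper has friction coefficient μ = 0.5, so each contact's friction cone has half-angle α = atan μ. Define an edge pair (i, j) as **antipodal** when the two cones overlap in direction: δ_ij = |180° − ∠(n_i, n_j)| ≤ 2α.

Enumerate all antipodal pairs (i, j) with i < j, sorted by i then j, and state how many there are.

count = 6; pairs: (0,3), (0,4), (0,5), (1,5), (1,6), (2,6)

α = atan 0.5 = 26.57°;  2α = 53.13°
n_0 = (-0.4629, +0.8864)
n_1 = (-0.9565, -0.2916)
n_2 = (-0.7198, -0.6941)
n_3 = (-0.0526, -0.9986)
n_4 = (+0.6260, -0.7798)
n_5 = (+0.9068, -0.4215)
n_6 = (+0.9711, +0.2385)
  (0,1): δ = 100.62°  ·
  (0,2): δ = 73.61°  ·
  (0,3): δ = 30.59°  ✓
  (0,4): δ = 11.19°  ✓
  (0,5): δ = 37.50°  ✓
  (0,6): δ = 76.23°  ·
  (1,2): δ = 153.00°  ·
  (1,3): δ = 109.97°  ·
  (1,4): δ = 68.20°  ·
  (1,5): δ = 41.88°  ✓
  (1,6): δ = 3.16°  ✓
  (2,3): δ = 136.97°  ·
  (2,4): δ = 95.20°  ·
  (2,5): δ = 68.89°  ·
  (2,6): δ = 30.16°  ✓
  (3,4): δ = 138.23°  ·
  (3,5): δ = 111.92°  ·
  (3,6): δ = 73.19°  ·
  (4,5): δ = 153.69°  ·
  (4,6): δ = 114.96°  ·
  (5,6): δ = 141.27°  ·
antipodal pairs: 6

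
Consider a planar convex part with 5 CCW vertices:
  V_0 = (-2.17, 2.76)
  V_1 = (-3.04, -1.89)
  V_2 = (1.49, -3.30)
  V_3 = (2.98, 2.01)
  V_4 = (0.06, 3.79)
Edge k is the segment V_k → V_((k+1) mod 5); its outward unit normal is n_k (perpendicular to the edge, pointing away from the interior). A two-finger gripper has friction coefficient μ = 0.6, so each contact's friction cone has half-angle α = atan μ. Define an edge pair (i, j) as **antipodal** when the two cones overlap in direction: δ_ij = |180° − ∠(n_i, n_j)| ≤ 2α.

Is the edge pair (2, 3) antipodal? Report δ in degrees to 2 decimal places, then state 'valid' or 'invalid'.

α = atan 0.6 = 30.96°;  2α = 61.93°
edge 2: e_2 = (+1.49, +5.31);  n_2 = (+0.9628, -0.2702)
edge 3: e_3 = (-2.92, +1.78);  n_3 = (+0.5205, +0.8539)
∠(n_2, n_3) = 74.31°
δ = |180° − 74.31°| = 105.69°
105.69° > 2α = 61.93°  →  invalid

δ = 105.69°, invalid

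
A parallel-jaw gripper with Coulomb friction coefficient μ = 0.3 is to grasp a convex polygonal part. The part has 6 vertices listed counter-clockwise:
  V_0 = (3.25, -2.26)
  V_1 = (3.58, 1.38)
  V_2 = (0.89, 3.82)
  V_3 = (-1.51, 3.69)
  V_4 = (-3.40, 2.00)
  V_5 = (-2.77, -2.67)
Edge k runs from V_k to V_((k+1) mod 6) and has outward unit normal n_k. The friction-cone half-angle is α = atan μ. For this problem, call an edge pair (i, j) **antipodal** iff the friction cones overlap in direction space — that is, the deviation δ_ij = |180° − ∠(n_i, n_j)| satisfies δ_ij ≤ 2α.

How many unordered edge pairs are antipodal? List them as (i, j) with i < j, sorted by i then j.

α = atan 0.3 = 16.70°;  2α = 33.40°
n_0 = (+0.9959, -0.0903)
n_1 = (+0.6719, +0.7407)
n_2 = (-0.0541, +0.9985)
n_3 = (-0.6666, +0.7454)
n_4 = (-0.9910, -0.1337)
n_5 = (+0.0679, -0.9977)
  (0,1): δ = 127.03°  ·
  (0,2): δ = 81.72°  ·
  (0,3): δ = 43.02°  ·
  (0,4): δ = 12.86°  ✓
  (0,5): δ = 99.08°  ·
  (1,2): δ = 134.69°  ·
  (1,3): δ = 95.99°  ·
  (1,4): δ = 40.11°  ·
  (1,5): δ = 46.11°  ·
  (2,3): δ = 141.30°  ·
  (2,4): δ = 85.42°  ·
  (2,5): δ = 0.80°  ✓
  (3,4): δ = 124.12°  ·
  (3,5): δ = 37.91°  ·
  (4,5): δ = 93.79°  ·
antipodal pairs: 2

count = 2; pairs: (0,4), (2,5)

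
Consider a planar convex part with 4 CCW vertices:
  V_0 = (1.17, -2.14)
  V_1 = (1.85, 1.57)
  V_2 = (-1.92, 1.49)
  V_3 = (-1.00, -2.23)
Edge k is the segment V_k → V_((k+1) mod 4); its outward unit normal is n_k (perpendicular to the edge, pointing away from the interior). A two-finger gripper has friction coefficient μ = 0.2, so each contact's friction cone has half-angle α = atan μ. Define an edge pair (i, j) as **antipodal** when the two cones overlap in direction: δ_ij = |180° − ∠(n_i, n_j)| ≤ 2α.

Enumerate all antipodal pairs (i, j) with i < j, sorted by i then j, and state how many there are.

α = atan 0.2 = 11.31°;  2α = 22.62°
n_0 = (+0.9836, -0.1803)
n_1 = (-0.0212, +0.9998)
n_2 = (-0.9708, -0.2401)
n_3 = (+0.0414, -0.9991)
  (0,1): δ = 78.40°  ·
  (0,2): δ = 24.28°  ·
  (0,3): δ = 102.76°  ·
  (1,2): δ = 77.32°  ·
  (1,3): δ = 1.16°  ✓
  (2,3): δ = 101.52°  ·
antipodal pairs: 1

count = 1; pairs: (1,3)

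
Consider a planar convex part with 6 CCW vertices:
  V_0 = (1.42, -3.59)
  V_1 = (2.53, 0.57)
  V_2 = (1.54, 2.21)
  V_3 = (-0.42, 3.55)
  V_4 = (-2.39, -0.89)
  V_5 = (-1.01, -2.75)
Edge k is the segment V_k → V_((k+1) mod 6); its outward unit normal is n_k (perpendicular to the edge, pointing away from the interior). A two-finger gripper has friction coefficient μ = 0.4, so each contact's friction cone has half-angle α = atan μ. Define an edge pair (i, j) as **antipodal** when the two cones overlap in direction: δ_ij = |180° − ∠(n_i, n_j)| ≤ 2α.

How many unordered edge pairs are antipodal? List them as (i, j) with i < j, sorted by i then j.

count = 5; pairs: (0,3), (1,4), (1,5), (2,4), (2,5)

α = atan 0.4 = 21.80°;  2α = 43.60°
n_0 = (+0.9662, -0.2578)
n_1 = (+0.8561, +0.5168)
n_2 = (+0.5644, +0.8255)
n_3 = (-0.9141, +0.4056)
n_4 = (-0.8031, -0.5958)
n_5 = (-0.3267, -0.9451)
  (0,1): δ = 133.94°  ·
  (0,2): δ = 109.42°  ·
  (0,3): δ = 8.99°  ✓
  (0,4): δ = 51.51°  ·
  (0,5): δ = 85.87°  ·
  (1,2): δ = 155.48°  ·
  (1,3): δ = 55.04°  ·
  (1,4): δ = 5.46°  ✓
  (1,5): δ = 39.81°  ✓
  (2,3): δ = 79.57°  ·
  (2,4): δ = 19.07°  ✓
  (2,5): δ = 15.29°  ✓
  (3,4): δ = 119.50°  ·
  (3,5): δ = 85.14°  ·
  (4,5): δ = 145.64°  ·
antipodal pairs: 5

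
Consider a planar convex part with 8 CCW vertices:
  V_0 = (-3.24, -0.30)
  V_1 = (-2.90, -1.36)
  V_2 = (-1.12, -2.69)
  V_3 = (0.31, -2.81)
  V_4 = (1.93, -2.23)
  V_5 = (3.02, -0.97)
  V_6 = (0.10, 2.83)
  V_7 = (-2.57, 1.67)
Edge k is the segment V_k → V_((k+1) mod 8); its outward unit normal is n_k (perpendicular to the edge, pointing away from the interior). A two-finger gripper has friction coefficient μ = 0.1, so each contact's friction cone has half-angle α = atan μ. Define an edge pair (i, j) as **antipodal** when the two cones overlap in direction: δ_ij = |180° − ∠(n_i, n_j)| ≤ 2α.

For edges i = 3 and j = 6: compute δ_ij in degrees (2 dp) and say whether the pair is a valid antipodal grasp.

α = atan 0.1 = 5.71°;  2α = 11.42°
edge 3: e_3 = (+1.62, +0.58);  n_3 = (+0.3371, -0.9415)
edge 6: e_6 = (-2.67, -1.16);  n_6 = (-0.3985, +0.9172)
∠(n_3, n_6) = 176.22°
δ = |180° − 176.22°| = 3.78°
3.78° ≤ 2α = 11.42°  →  valid

δ = 3.78°, valid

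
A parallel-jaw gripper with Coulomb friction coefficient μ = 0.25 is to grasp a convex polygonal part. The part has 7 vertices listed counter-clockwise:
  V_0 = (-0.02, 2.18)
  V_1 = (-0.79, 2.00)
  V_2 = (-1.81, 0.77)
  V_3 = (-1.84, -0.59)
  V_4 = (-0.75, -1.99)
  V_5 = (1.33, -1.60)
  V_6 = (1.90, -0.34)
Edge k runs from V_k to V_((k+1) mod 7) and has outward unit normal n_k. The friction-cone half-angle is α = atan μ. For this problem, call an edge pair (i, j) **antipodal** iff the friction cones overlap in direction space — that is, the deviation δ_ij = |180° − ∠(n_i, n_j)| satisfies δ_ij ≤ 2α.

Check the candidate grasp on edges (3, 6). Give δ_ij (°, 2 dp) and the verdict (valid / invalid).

α = atan 0.25 = 14.04°;  2α = 28.07°
edge 3: e_3 = (+1.09, -1.40);  n_3 = (-0.7890, -0.6143)
edge 6: e_6 = (-1.92, +2.52);  n_6 = (+0.7954, +0.6060)
∠(n_3, n_6) = 179.40°
δ = |180° − 179.40°| = 0.60°
0.60° ≤ 2α = 28.07°  →  valid

δ = 0.60°, valid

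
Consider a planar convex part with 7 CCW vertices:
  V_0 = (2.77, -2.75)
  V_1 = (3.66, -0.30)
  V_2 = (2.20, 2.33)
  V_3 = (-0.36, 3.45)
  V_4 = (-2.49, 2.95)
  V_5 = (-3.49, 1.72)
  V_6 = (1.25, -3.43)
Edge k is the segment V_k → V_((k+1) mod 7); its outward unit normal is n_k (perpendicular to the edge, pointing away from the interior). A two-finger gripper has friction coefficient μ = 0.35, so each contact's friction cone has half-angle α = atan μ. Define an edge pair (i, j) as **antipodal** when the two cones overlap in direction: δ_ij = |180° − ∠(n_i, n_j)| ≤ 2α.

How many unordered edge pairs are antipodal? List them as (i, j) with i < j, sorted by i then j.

count = 5; pairs: (0,4), (1,5), (2,5), (3,6), (4,6)

α = atan 0.35 = 19.29°;  2α = 38.58°
n_0 = (+0.9399, -0.3414)
n_1 = (+0.8743, +0.4854)
n_2 = (+0.4008, +0.9162)
n_3 = (-0.2285, +0.9735)
n_4 = (-0.7759, +0.6308)
n_5 = (-0.7358, -0.6772)
n_6 = (+0.4084, -0.9128)
  (0,1): δ = 131.00°  ·
  (0,2): δ = 93.67°  ·
  (0,3): δ = 56.83°  ·
  (0,4): δ = 19.15°  ✓
  (0,5): δ = 62.59°  ·
  (0,6): δ = 134.07°  ·
  (1,2): δ = 142.67°  ·
  (1,3): δ = 105.83°  ·
  (1,4): δ = 68.15°  ·
  (1,5): δ = 13.59°  ✓
  (1,6): δ = 85.07°  ·
  (2,3): δ = 143.16°  ·
  (2,4): δ = 105.48°  ·
  (2,5): δ = 23.74°  ✓
  (2,6): δ = 47.73°  ·
  (3,4): δ = 142.32°  ·
  (3,5): δ = 60.58°  ·
  (3,6): δ = 10.89°  ✓
  (4,5): δ = 98.26°  ·
  (4,6): δ = 26.79°  ✓
  (5,6): δ = 108.52°  ·
antipodal pairs: 5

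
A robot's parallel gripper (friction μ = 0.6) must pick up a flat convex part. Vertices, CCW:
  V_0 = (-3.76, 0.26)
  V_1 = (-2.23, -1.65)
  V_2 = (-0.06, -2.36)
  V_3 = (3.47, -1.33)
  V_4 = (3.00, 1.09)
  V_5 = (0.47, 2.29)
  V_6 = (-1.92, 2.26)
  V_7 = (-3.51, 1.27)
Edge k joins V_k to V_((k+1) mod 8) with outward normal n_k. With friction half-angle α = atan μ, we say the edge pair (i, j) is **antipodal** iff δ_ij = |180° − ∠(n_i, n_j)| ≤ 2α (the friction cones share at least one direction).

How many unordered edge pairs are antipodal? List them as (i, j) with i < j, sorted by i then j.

count = 12; pairs: (0,3), (0,4), (0,5), (1,3), (1,4), (1,5), (1,6), (2,4), (2,5), (2,6), (2,7), (3,7)

α = atan 0.6 = 30.96°;  2α = 61.93°
n_0 = (-0.7805, -0.6252)
n_1 = (-0.3110, -0.9504)
n_2 = (+0.2801, -0.9600)
n_3 = (+0.9817, +0.1907)
n_4 = (+0.4285, +0.9035)
n_5 = (-0.0126, +0.9999)
n_6 = (-0.5286, +0.8489)
n_7 = (-0.9707, +0.2403)
  (0,1): δ = 146.81°  ·
  (0,2): δ = 112.43°  ·
  (0,3): δ = 27.71°  ✓
  (0,4): δ = 25.93°  ✓
  (0,5): δ = 52.02°  ✓
  (0,6): δ = 83.21°  ·
  (0,7): δ = 127.40°  ·
  (1,2): δ = 145.62°  ·
  (1,3): δ = 60.89°  ✓
  (1,4): δ = 7.26°  ✓
  (1,5): δ = 18.84°  ✓
  (1,6): δ = 50.03°  ✓
  (1,7): δ = 94.21°  ·
  (2,3): δ = 95.28°  ·
  (2,4): δ = 41.64°  ✓
  (2,5): δ = 15.55°  ✓
  (2,6): δ = 15.64°  ✓
  (2,7): δ = 59.83°  ✓
  (3,4): δ = 126.37°  ·
  (3,5): δ = 100.27°  ·
  (3,6): δ = 69.08°  ·
  (3,7): δ = 24.89°  ✓
  (4,5): δ = 153.91°  ·
  (4,6): δ = 122.72°  ·
  (4,7): δ = 78.53°  ·
  (5,6): δ = 148.81°  ·
  (5,7): δ = 104.62°  ·
  (6,7): δ = 135.81°  ·
antipodal pairs: 12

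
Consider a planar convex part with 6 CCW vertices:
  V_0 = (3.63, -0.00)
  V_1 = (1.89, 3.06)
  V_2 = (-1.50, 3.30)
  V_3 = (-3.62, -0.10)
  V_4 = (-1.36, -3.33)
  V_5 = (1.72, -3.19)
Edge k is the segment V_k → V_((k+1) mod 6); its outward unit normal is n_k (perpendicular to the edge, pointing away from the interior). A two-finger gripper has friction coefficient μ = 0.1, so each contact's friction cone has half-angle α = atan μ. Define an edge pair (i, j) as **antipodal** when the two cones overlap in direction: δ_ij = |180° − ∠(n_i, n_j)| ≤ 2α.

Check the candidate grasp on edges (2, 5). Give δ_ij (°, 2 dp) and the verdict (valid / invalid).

α = atan 0.1 = 5.71°;  2α = 11.42°
edge 2: e_2 = (-2.12, -3.40);  n_2 = (-0.8486, +0.5291)
edge 5: e_5 = (+1.91, +3.19);  n_5 = (+0.8580, -0.5137)
∠(n_2, n_5) = 178.97°
δ = |180° − 178.97°| = 1.03°
1.03° ≤ 2α = 11.42°  →  valid

δ = 1.03°, valid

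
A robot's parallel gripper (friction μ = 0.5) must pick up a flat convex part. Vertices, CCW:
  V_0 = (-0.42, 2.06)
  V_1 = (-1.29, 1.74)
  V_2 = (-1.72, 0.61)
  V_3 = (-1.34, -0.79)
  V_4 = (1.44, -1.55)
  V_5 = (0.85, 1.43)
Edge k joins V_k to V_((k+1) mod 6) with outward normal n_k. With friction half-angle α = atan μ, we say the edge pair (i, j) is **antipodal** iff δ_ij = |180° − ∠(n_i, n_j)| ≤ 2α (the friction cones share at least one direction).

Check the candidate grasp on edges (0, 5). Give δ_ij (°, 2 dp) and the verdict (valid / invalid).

α = atan 0.5 = 26.57°;  2α = 53.13°
edge 0: e_0 = (-0.87, -0.32);  n_0 = (-0.3452, +0.9385)
edge 5: e_5 = (-1.27, +0.63);  n_5 = (+0.4444, +0.8958)
∠(n_0, n_5) = 46.58°
δ = |180° − 46.58°| = 133.42°
133.42° > 2α = 53.13°  →  invalid

δ = 133.42°, invalid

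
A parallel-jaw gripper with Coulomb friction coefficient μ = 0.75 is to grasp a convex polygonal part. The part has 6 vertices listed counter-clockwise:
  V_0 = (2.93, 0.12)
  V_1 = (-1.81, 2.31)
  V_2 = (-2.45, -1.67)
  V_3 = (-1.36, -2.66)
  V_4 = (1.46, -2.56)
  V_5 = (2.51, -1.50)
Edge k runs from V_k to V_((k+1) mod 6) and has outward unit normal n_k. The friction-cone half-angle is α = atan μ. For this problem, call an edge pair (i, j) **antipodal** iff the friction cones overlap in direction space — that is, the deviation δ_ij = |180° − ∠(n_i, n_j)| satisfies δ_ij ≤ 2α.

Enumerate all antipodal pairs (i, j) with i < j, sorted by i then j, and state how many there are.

count = 6; pairs: (0,2), (0,3), (0,4), (1,4), (1,5), (2,5)

α = atan 0.75 = 36.87°;  2α = 73.74°
n_0 = (+0.4194, +0.9078)
n_1 = (-0.9873, +0.1588)
n_2 = (-0.6723, -0.7402)
n_3 = (+0.0354, -0.9994)
n_4 = (+0.7105, -0.7037)
n_5 = (+0.9680, -0.2510)
  (0,1): δ = 74.34°  ·
  (0,2): δ = 17.45°  ✓
  (0,3): δ = 26.83°  ✓
  (0,4): δ = 70.07°  ✓
  (0,5): δ = 100.26°  ·
  (1,2): δ = 123.11°  ·
  (1,3): δ = 78.83°  ·
  (1,4): δ = 35.59°  ✓
  (1,5): δ = 5.40°  ✓
  (2,3): δ = 135.72°  ·
  (2,4): δ = 92.48°  ·
  (2,5): δ = 62.29°  ✓
  (3,4): δ = 136.76°  ·
  (3,5): δ = 106.57°  ·
  (4,5): δ = 149.81°  ·
antipodal pairs: 6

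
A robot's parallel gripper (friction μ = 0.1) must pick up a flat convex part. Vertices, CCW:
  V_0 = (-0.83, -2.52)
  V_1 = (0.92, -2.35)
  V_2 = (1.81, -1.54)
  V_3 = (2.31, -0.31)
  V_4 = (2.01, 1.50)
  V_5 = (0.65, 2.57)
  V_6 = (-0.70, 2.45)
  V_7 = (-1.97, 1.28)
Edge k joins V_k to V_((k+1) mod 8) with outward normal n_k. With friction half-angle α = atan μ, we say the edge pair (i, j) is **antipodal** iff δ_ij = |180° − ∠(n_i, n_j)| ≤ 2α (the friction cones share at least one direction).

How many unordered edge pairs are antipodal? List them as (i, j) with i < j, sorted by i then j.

count = 3; pairs: (0,5), (1,6), (3,7)

α = atan 0.1 = 5.71°;  2α = 11.42°
n_0 = (+0.0967, -0.9953)
n_1 = (+0.6731, -0.7396)
n_2 = (+0.9264, -0.3766)
n_3 = (+0.9865, +0.1635)
n_4 = (+0.6183, +0.7859)
n_5 = (-0.0885, +0.9961)
n_6 = (-0.6776, +0.7355)
n_7 = (-0.9578, -0.2873)
  (0,1): δ = 143.24°  ·
  (0,2): δ = 117.67°  ·
  (0,3): δ = 86.14°  ·
  (0,4): δ = 43.74°  ·
  (0,5): δ = 0.47°  ✓
  (0,6): δ = 37.10°  ·
  (0,7): δ = 101.15°  ·
  (1,2): δ = 154.43°  ·
  (1,3): δ = 122.89°  ·
  (1,4): δ = 80.50°  ·
  (1,5): δ = 37.23°  ·
  (1,6): δ = 0.35°  ✓
  (1,7): δ = 64.39°  ·
  (2,3): δ = 148.47°  ·
  (2,4): δ = 106.07°  ·
  (2,5): δ = 62.80°  ·
  (2,6): δ = 25.22°  ·
  (2,7): δ = 38.82°  ·
  (3,4): δ = 137.61°  ·
  (3,5): δ = 94.33°  ·
  (3,6): δ = 56.76°  ·
  (3,7): δ = 7.29°  ✓
  (4,5): δ = 136.73°  ·
  (4,6): δ = 99.15°  ·
  (4,7): δ = 35.11°  ·
  (5,6): δ = 142.43°  ·
  (5,7): δ = 78.38°  ·
  (6,7): δ = 115.95°  ·
antipodal pairs: 3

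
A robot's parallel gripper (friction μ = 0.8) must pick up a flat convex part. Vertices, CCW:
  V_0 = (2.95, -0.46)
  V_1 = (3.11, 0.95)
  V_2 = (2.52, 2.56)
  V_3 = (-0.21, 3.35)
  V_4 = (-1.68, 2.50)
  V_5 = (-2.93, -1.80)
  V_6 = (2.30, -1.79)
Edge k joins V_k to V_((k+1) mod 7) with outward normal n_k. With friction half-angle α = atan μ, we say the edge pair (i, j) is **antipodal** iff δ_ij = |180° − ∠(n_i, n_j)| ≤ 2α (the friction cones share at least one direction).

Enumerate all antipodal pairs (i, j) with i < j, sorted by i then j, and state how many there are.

count = 9; pairs: (0,3), (0,4), (1,4), (1,5), (2,5), (3,5), (3,6), (4,5), (4,6)

α = atan 0.8 = 38.66°;  2α = 77.32°
n_0 = (+0.9936, -0.1128)
n_1 = (+0.9389, +0.3441)
n_2 = (+0.2780, +0.9606)
n_3 = (-0.5006, +0.8657)
n_4 = (-0.9602, +0.2791)
n_5 = (+0.0019, -1.0000)
n_6 = (+0.8984, -0.4391)
  (0,1): δ = 153.40°  ·
  (0,2): δ = 99.67°  ·
  (0,3): δ = 53.49°  ✓
  (0,4): δ = 9.74°  ✓
  (0,5): δ = 96.58°  ·
  (0,6): δ = 160.43°  ·
  (1,2): δ = 126.27°  ·
  (1,3): δ = 80.09°  ·
  (1,4): δ = 36.33°  ✓
  (1,5): δ = 69.98°  ✓
  (1,6): δ = 133.83°  ·
  (2,3): δ = 133.82°  ·
  (2,4): δ = 90.07°  ·
  (2,5): δ = 16.25°  ✓
  (2,6): δ = 80.09°  ·
  (3,4): δ = 136.25°  ·
  (3,5): δ = 29.93°  ✓
  (3,6): δ = 33.92°  ✓
  (4,5): δ = 73.68°  ✓
  (4,6): δ = 9.84°  ✓
  (5,6): δ = 116.16°  ·
antipodal pairs: 9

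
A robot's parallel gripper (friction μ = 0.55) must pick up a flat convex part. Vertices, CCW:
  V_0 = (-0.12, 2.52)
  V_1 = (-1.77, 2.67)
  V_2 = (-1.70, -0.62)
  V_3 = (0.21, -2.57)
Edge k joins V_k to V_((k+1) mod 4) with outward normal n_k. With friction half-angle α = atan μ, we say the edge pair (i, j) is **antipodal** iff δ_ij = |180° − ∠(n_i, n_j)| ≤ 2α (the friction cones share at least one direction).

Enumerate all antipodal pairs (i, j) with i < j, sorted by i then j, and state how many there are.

count = 3; pairs: (0,2), (1,3), (2,3)

α = atan 0.55 = 28.81°;  2α = 57.62°
n_0 = (+0.0905, +0.9959)
n_1 = (-0.9998, -0.0213)
n_2 = (-0.7144, -0.6997)
n_3 = (+0.9979, +0.0647)
  (0,1): δ = 83.59°  ·
  (0,2): δ = 40.40°  ✓
  (0,3): δ = 98.90°  ·
  (1,2): δ = 136.81°  ·
  (1,3): δ = 2.49°  ✓
  (2,3): δ = 40.70°  ✓
antipodal pairs: 3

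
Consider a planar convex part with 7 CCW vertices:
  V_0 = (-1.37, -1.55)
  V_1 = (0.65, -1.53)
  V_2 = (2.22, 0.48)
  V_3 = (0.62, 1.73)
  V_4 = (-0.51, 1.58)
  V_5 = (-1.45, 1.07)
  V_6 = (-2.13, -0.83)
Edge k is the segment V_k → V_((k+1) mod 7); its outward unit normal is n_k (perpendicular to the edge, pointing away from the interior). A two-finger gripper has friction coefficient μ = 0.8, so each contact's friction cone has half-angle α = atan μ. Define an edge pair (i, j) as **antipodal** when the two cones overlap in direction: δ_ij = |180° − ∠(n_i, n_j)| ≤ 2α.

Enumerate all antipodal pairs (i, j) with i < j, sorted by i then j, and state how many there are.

count = 11; pairs: (0,2), (0,3), (0,4), (0,5), (1,3), (1,4), (1,5), (2,5), (2,6), (3,6), (4,6)

α = atan 0.8 = 38.66°;  2α = 77.32°
n_0 = (+0.0099, -1.0000)
n_1 = (+0.7881, -0.6156)
n_2 = (+0.6156, +0.7880)
n_3 = (-0.1316, +0.9913)
n_4 = (-0.4769, +0.8790)
n_5 = (-0.9415, +0.3370)
n_6 = (-0.6877, -0.7260)
  (0,1): δ = 128.56°  ·
  (0,2): δ = 38.57°  ✓
  (0,3): δ = 6.99°  ✓
  (0,4): δ = 27.91°  ✓
  (0,5): δ = 69.74°  ✓
  (0,6): δ = 135.98°  ·
  (1,2): δ = 90.01°  ·
  (1,3): δ = 44.45°  ✓
  (1,4): δ = 23.52°  ✓
  (1,5): δ = 18.30°  ✓
  (1,6): δ = 84.54°  ·
  (2,3): δ = 134.44°  ·
  (2,4): δ = 113.52°  ·
  (2,5): δ = 71.69°  ✓
  (2,6): δ = 5.45°  ✓
  (3,4): δ = 159.08°  ·
  (3,5): δ = 117.25°  ·
  (3,6): δ = 51.01°  ✓
  (4,5): δ = 138.17°  ·
  (4,6): δ = 71.93°  ✓
  (5,6): δ = 113.76°  ·
antipodal pairs: 11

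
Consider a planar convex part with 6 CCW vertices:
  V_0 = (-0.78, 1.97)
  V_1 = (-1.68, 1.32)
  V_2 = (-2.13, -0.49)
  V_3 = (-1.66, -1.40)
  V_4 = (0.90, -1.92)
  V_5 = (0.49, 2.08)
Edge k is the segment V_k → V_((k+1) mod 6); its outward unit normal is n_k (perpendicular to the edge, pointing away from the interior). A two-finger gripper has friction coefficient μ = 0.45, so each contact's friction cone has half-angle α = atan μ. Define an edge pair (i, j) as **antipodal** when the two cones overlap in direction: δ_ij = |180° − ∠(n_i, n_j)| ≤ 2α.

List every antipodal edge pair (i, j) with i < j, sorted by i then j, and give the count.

α = atan 0.45 = 24.23°;  2α = 48.46°
n_0 = (-0.5855, +0.8107)
n_1 = (-0.9705, +0.2413)
n_2 = (-0.8885, -0.4589)
n_3 = (-0.1991, -0.9800)
n_4 = (+0.9948, +0.1020)
n_5 = (-0.0863, +0.9963)
  (0,1): δ = 139.80°  ·
  (0,2): δ = 98.52°  ·
  (0,3): δ = 47.32°  ✓
  (0,4): δ = 60.01°  ·
  (0,5): δ = 149.11°  ·
  (1,2): δ = 138.72°  ·
  (1,3): δ = 87.52°  ·
  (1,4): δ = 19.81°  ✓
  (1,5): δ = 108.91°  ·
  (2,3): δ = 128.80°  ·
  (2,4): δ = 21.46°  ✓
  (2,5): δ = 67.63°  ·
  (3,4): δ = 72.67°  ·
  (3,5): δ = 16.43°  ✓
  (4,5): δ = 90.90°  ·
antipodal pairs: 4

count = 4; pairs: (0,3), (1,4), (2,4), (3,5)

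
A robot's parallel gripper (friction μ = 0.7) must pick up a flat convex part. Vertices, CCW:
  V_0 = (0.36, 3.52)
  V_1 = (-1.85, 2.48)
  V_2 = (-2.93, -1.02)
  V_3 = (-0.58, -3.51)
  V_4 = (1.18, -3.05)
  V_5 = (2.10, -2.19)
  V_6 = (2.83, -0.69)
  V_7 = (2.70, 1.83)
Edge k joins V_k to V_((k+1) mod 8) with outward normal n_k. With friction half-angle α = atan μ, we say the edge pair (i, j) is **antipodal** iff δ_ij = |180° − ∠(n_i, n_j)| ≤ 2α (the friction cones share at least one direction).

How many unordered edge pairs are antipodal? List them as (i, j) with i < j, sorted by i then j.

α = atan 0.7 = 34.99°;  2α = 69.98°
n_0 = (-0.4258, +0.9048)
n_1 = (-0.9555, +0.2949)
n_2 = (-0.7273, -0.6864)
n_3 = (+0.2529, -0.9675)
n_4 = (+0.6829, -0.7305)
n_5 = (+0.8992, -0.4376)
n_6 = (+0.9987, +0.0515)
n_7 = (+0.5855, +0.8107)
  (0,1): δ = 132.35°  ·
  (0,2): δ = 71.86°  ·
  (0,3): δ = 10.55°  ✓
  (0,4): δ = 17.87°  ✓
  (0,5): δ = 38.85°  ✓
  (0,6): δ = 67.75°  ✓
  (0,7): δ = 118.96°  ·
  (1,2): δ = 119.51°  ·
  (1,3): δ = 58.20°  ✓
  (1,4): δ = 29.78°  ✓
  (1,5): δ = 8.80°  ✓
  (1,6): δ = 20.10°  ✓
  (1,7): δ = 71.31°  ·
  (2,3): δ = 118.70°  ·
  (2,4): δ = 90.27°  ·
  (2,5): δ = 69.29°  ✓
  (2,6): δ = 40.39°  ✓
  (2,7): δ = 10.82°  ✓
  (3,4): δ = 151.58°  ·
  (3,5): δ = 130.60°  ·
  (3,6): δ = 101.69°  ·
  (3,7): δ = 50.49°  ✓
  (4,5): δ = 159.02°  ·
  (4,6): δ = 130.12°  ·
  (4,7): δ = 78.91°  ·
  (5,6): δ = 151.10°  ·
  (5,7): δ = 99.89°  ·
  (6,7): δ = 128.79°  ·
antipodal pairs: 12

count = 12; pairs: (0,3), (0,4), (0,5), (0,6), (1,3), (1,4), (1,5), (1,6), (2,5), (2,6), (2,7), (3,7)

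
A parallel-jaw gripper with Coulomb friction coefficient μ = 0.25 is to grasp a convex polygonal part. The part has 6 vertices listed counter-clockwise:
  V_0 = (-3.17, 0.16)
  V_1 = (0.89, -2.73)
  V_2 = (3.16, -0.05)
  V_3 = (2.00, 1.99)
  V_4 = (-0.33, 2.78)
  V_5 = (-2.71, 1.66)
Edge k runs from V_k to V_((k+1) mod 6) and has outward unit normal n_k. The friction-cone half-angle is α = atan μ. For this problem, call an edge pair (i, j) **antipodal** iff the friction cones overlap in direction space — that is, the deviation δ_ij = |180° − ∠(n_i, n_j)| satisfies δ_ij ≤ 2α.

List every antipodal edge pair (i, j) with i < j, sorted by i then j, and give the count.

count = 4; pairs: (0,2), (0,3), (1,4), (1,5)

α = atan 0.25 = 14.04°;  2α = 28.07°
n_0 = (-0.5799, -0.8147)
n_1 = (+0.7631, -0.6463)
n_2 = (+0.8693, +0.4943)
n_3 = (+0.3211, +0.9470)
n_4 = (-0.4258, +0.9048)
n_5 = (-0.9561, +0.2932)
  (0,1): δ = 94.82°  ·
  (0,2): δ = 24.93°  ✓
  (0,3): δ = 16.71°  ✓
  (0,4): δ = 60.65°  ·
  (0,5): δ = 108.40°  ·
  (1,2): δ = 110.11°  ·
  (1,3): δ = 68.46°  ·
  (1,4): δ = 24.53°  ✓
  (1,5): δ = 23.22°  ✓
  (2,3): δ = 138.35°  ·
  (2,4): δ = 94.42°  ·
  (2,5): δ = 46.67°  ·
  (3,4): δ = 136.07°  ·
  (3,5): δ = 88.32°  ·
  (4,5): δ = 132.25°  ·
antipodal pairs: 4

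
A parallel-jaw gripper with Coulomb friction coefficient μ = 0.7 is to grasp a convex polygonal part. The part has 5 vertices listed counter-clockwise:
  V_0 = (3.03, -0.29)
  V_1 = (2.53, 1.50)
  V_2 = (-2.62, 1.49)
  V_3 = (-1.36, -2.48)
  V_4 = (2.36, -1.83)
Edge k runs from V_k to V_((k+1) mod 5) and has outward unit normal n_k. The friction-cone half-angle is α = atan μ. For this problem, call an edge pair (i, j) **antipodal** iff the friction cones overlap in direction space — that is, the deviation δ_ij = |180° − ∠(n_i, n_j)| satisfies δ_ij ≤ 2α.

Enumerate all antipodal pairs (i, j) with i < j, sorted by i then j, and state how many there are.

α = atan 0.7 = 34.99°;  2α = 69.98°
n_0 = (+0.9631, +0.2690)
n_1 = (-0.0019, +1.0000)
n_2 = (-0.9531, -0.3025)
n_3 = (+0.1721, -0.9851)
n_4 = (+0.9170, -0.3989)
  (0,1): δ = 105.50°  ·
  (0,2): δ = 2.00°  ✓
  (0,3): δ = 84.30°  ·
  (0,4): δ = 140.88°  ·
  (1,2): δ = 72.50°  ·
  (1,3): δ = 9.80°  ✓
  (1,4): δ = 66.38°  ✓
  (2,3): δ = 97.70°  ·
  (2,4): δ = 41.12°  ✓
  (3,4): δ = 123.42°  ·
antipodal pairs: 4

count = 4; pairs: (0,2), (1,3), (1,4), (2,4)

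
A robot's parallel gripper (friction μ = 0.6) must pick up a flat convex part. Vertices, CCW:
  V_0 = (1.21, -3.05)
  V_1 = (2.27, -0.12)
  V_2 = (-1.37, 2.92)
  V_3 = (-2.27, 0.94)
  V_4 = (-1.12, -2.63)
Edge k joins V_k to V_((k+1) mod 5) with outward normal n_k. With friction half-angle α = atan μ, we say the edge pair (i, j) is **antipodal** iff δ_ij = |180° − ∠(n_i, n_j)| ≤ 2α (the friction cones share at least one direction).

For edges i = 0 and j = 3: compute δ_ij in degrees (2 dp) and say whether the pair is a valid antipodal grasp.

δ = 37.74°, valid

α = atan 0.6 = 30.96°;  2α = 61.93°
edge 0: e_0 = (+1.06, +2.93);  n_0 = (+0.9404, -0.3402)
edge 3: e_3 = (+1.15, -3.57);  n_3 = (-0.9518, -0.3066)
∠(n_0, n_3) = 142.26°
δ = |180° − 142.26°| = 37.74°
37.74° ≤ 2α = 61.93°  →  valid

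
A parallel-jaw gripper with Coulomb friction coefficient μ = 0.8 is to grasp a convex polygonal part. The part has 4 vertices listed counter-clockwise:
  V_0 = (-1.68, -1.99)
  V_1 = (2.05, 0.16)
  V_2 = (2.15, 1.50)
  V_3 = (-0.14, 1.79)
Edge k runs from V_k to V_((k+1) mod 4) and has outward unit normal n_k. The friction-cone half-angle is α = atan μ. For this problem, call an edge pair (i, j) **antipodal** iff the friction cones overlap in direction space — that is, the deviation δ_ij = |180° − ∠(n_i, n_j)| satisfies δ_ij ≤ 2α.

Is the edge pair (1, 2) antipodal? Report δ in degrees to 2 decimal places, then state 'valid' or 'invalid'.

δ = 92.95°, invalid

α = atan 0.8 = 38.66°;  2α = 77.32°
edge 1: e_1 = (+0.10, +1.34);  n_1 = (+0.9972, -0.0744)
edge 2: e_2 = (-2.29, +0.29);  n_2 = (+0.1256, +0.9921)
∠(n_1, n_2) = 87.05°
δ = |180° − 87.05°| = 92.95°
92.95° > 2α = 77.32°  →  invalid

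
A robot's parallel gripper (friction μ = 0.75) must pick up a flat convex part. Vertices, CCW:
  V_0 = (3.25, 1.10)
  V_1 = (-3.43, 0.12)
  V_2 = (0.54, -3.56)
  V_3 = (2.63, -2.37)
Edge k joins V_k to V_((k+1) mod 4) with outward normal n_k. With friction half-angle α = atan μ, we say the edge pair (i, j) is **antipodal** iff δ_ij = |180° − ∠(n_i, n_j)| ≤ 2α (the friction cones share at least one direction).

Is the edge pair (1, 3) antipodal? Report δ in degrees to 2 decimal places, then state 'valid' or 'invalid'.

δ = 57.30°, valid

α = atan 0.75 = 36.87°;  2α = 73.74°
edge 1: e_1 = (+3.97, -3.68);  n_1 = (-0.6798, -0.7334)
edge 3: e_3 = (+0.62, +3.47);  n_3 = (+0.9844, -0.1759)
∠(n_1, n_3) = 122.70°
δ = |180° − 122.70°| = 57.30°
57.30° ≤ 2α = 73.74°  →  valid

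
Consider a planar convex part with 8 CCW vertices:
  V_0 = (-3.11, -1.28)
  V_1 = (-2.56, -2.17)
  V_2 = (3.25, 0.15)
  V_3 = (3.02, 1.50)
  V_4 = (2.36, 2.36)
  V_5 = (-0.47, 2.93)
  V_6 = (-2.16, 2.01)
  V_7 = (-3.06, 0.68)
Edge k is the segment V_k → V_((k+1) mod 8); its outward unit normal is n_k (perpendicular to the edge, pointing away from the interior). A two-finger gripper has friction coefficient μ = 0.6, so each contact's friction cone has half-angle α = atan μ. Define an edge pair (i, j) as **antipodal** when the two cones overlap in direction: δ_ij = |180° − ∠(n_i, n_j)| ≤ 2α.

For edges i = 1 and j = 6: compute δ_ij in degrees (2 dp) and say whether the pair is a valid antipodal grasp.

α = atan 0.6 = 30.96°;  2α = 61.93°
edge 1: e_1 = (+5.81, +2.32);  n_1 = (+0.3708, -0.9287)
edge 6: e_6 = (-0.90, -1.33);  n_6 = (-0.8282, +0.5604)
∠(n_1, n_6) = 145.85°
δ = |180° − 145.85°| = 34.15°
34.15° ≤ 2α = 61.93°  →  valid

δ = 34.15°, valid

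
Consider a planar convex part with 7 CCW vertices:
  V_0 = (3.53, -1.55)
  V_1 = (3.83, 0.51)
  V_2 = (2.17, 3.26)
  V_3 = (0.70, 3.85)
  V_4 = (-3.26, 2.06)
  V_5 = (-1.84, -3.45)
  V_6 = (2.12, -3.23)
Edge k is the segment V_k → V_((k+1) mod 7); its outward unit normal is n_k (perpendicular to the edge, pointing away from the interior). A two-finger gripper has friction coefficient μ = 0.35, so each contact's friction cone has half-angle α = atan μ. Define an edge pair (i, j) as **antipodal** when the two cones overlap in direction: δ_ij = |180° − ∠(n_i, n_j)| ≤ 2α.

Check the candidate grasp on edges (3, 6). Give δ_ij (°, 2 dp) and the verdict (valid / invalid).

α = atan 0.35 = 19.29°;  2α = 38.58°
edge 3: e_3 = (-3.96, -1.79);  n_3 = (-0.4119, +0.9112)
edge 6: e_6 = (+1.41, +1.68);  n_6 = (+0.7660, -0.6429)
∠(n_3, n_6) = 154.33°
δ = |180° − 154.33°| = 25.67°
25.67° ≤ 2α = 38.58°  →  valid

δ = 25.67°, valid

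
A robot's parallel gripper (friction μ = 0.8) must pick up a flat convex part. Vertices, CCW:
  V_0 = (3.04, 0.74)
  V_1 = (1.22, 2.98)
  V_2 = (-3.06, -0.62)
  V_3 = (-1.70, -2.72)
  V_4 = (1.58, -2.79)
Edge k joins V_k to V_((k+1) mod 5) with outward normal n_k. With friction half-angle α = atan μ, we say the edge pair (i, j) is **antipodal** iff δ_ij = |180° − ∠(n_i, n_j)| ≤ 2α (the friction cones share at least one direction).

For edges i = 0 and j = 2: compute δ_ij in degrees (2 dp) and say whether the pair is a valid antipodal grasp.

α = atan 0.8 = 38.66°;  2α = 77.32°
edge 0: e_0 = (-1.82, +2.24);  n_0 = (+0.7761, +0.6306)
edge 2: e_2 = (+1.36, -2.10);  n_2 = (-0.8394, -0.5436)
∠(n_0, n_2) = 173.83°
δ = |180° − 173.83°| = 6.17°
6.17° ≤ 2α = 77.32°  →  valid

δ = 6.17°, valid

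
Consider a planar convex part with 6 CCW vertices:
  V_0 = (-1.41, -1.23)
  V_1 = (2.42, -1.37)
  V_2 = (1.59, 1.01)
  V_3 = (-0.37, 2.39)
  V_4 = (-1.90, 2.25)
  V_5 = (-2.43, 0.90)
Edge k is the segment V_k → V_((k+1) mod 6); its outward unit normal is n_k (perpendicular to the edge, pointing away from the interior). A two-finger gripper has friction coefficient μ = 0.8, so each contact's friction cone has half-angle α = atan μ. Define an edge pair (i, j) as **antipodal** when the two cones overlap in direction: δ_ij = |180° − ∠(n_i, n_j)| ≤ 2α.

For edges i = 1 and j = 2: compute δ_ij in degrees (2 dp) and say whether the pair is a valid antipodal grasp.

α = atan 0.8 = 38.66°;  2α = 77.32°
edge 1: e_1 = (-0.83, +2.38);  n_1 = (+0.9442, +0.3293)
edge 2: e_2 = (-1.96, +1.38);  n_2 = (+0.5757, +0.8177)
∠(n_1, n_2) = 35.63°
δ = |180° − 35.63°| = 144.37°
144.37° > 2α = 77.32°  →  invalid

δ = 144.37°, invalid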